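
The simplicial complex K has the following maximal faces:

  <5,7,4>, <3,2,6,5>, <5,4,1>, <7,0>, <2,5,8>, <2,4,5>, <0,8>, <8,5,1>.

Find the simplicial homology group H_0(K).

H_0 ≅ Z.

Order the vertices as 0 < 1 < 2 < 3 < 4 < 5 < 6 < 7 < 8. Listing each simplex with vertices in this order, K has dimension 3 with simplices:

  0-simplices (9): [0], [1], [2], [3], [4], [5], [6], [7], [8]
  1-simplices (17): [0,7], [0,8], [1,4], [1,5], [1,8], [2,3], [2,4], [2,5], [2,6], [2,8], [3,5], [3,6], [4,5], [4,7], [5,6], [5,7], [5,8]
  2-simplices (9): [1,4,5], [1,5,8], [2,3,5], [2,3,6], [2,4,5], [2,5,6], [2,5,8], [3,5,6], [4,5,7]
  3-simplices (1): [2,3,5,6]

so the chain groups are C_0 ≅ Z^9, C_1 ≅ Z^17, C_2 ≅ Z^9, C_3 ≅ Z^1.

The boundary map ∂_1: C_1 → C_0 sends each edge [p,q] (with p < q) to q − p. For instance
  ∂[5,6] = [6] − [5].
This gives a 9×17 integer matrix of rank 8; reducing to Smith normal form yields diagonal entries (1,1,1,1,1,1,1,1).

The boundary map ∂_2: C_2 → C_1 acts by ∂[p,q,r] = [q,r] − [p,r] + [p,q]. For instance
  ∂[2,5,8] = [5,8] − [2,8] + [2,5],
  ∂[1,4,5] = [4,5] − [1,5] + [1,4].
The resulting 17×9 matrix has rank 8, and its Smith normal form has invariant factors (1,1,1,1,1,1,1,1).

Boundary ∂_3: C_3 → C_2 sends each 3-simplex σ to the alternating sum Σ_i (−1)^i (σ with its i-th vertex removed). For instance
  ∂[2,3,5,6] = [3,5,6] − [2,5,6] + [2,3,6] − [2,3,5].
The resulting 9×1 matrix has rank 1, and its Smith normal form has invariant factors (1).

From H_k ≅ ker(∂_k) / im(∂_{k+1}) we obtain:

  H_0: rank C_0 − rank ∂_1 = 9 − 8 = 1, and the invariant factors of ∂_1 are all 1, so H_0 ≅ Z.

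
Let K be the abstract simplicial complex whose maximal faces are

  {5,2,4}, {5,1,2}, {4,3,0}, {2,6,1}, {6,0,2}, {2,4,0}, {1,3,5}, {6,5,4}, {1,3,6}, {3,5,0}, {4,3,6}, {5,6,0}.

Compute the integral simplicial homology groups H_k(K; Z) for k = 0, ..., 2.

H_0 = Z,  H_1 = Z/2,  H_2 = 0.

Order the vertices as 0 < 1 < 2 < 3 < 4 < 5 < 6. Listing each simplex with vertices in this order, K has dimension 2 with simplices:

  0-simplices (7): [0], [1], [2], [3], [4], [5], [6]
  1-simplices (18): [0,2], [0,3], [0,4], [0,5], [0,6], [1,2], [1,3], [1,5], [1,6], [2,4], [2,5], [2,6], [3,4], [3,5], [3,6], [4,5], [4,6], [5,6]
  2-simplices (12): [0,2,4], [0,2,6], [0,3,4], [0,3,5], [0,5,6], [1,2,5], [1,2,6], [1,3,5], [1,3,6], [2,4,5], [3,4,6], [4,5,6]

Hence C_0 ≅ Z^7, C_1 ≅ Z^18, C_2 ≅ Z^12.

∂_1: C_1 → C_0 maps an edge to its endpoints' difference, ∂[p,q] = q − p.
As a 7×18 matrix over Z this has rank 6, with invariant factors (1,1,1,1,1,1).

∂_2: C_2 → C_1 maps a triangle to the signed sum of its edges. For instance
  ∂[1,3,6] = [3,6] − [1,6] + [1,3],
  ∂[0,3,4] = [3,4] − [0,4] + [0,3].
The resulting 18×12 matrix has rank 12, and its Smith normal form has invariant factors (1,1,1,1,1,1,1,1,1,1,1,2).

From H_k ≅ ker(∂_k) / im(∂_{k+1}) we obtain:

  H_0: rank C_0 − rank ∂_1 = 7 − 6 = 1, and the invariant factors of ∂_1 are all 1, so H_0 = Z.
  H_1: rank ker ∂_1 − rank ∂_2 = (18 − 6) − 12 = 0, and ∂_2 has invariant factor 2 > 1, so H_1 = Z/2.
  H_2: rank ker ∂_2 − rank ∂_3 = (12 − 12) − 0 = 0, and there is no ∂_3, so H_2 = 0.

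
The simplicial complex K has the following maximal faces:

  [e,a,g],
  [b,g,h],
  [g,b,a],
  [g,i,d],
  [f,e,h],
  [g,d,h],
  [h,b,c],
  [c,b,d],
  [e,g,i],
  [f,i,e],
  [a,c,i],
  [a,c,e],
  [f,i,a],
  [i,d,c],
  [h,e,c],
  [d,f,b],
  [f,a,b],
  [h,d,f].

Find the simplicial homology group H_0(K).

Order the vertices as a < b < c < d < e < f < g < h < i. Listing each simplex with vertices in this order, K has dimension 2 with simplices:

  0-simplices (9): a, b, c, d, e, f, g, h, i
  1-simplices (27): ab, ac, ae, af, ag, ai, bc, bd, bf, bg, bh, cd, ce, ch, ci, df, dg, dh, di, ef, eg, eh, ei, fh, fi, gh, gi
  2-simplices (18): abf, abg, ace, aci, aeg, afi, bcd, bch, bdf, bgh, cdi, ceh, dfh, dgh, dgi, efh, efi, egi

so the chain groups are C_0 ≅ Z^9, C_1 ≅ Z^27, C_2 ≅ Z^18.

Boundary ∂_1: C_1 → C_0 maps an edge to its endpoints' difference, ∂[p,q] = q − p. For instance
  ∂bc = c − b.
As a 9×27 matrix over Z this has rank 8, with invariant factors (1,1,1,1,1,1,1,1).

∂_2: C_2 → C_1 acts by ∂[p,q,r] = [q,r] − [p,r] + [p,q]. For instance
  ∂abg = bg − ag + ab,
  ∂abf = bf − af + ab.
The resulting 27×18 matrix has rank 18, and its Smith normal form has invariant factors (1,1,1,1,1,1,1,1,1,1,1,1,1,1,1,1,1,2).

From H_k ≅ ker(∂_k) / im(∂_{k+1}) we obtain:

  H_0: rank C_0 − rank ∂_1 = 9 − 8 = 1, and the invariant factors of ∂_1 are all 1, so H_0 = Z.

H_0 ≅ Z.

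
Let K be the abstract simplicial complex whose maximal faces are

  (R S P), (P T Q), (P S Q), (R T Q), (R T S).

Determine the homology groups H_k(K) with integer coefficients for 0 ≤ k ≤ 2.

Fix the vertex order P < Q < R < S < T and write every simplex with vertices in increasing order. Then dim K = 2 and the simplices of K are:

  0-simplices (5): P, Q, R, S, T
  1-simplices (10): PQ, PR, PS, PT, QR, QS, QT, RS, RT, ST
  2-simplices (5): PQS, PQT, PRS, QRT, RST

so the chain groups are C_0 ≅ Z^5, C_1 ≅ Z^10, C_2 ≅ Z^5.

∂_1: C_1 → C_0 maps an edge to its endpoints' difference, ∂[p,q] = q − p. For instance
  ∂PR = R − P.
This gives a 5×10 integer matrix of rank 4; reducing to Smith normal form yields diagonal entries (1,1,1,1).

∂_2: C_2 → C_1 maps a triangle to the signed sum of its edges. For instance
  ∂QRT = RT − QT + QR,
  ∂PQT = QT − PT + PQ.
The resulting 10×5 matrix has rank 5, and its Smith normal form has invariant factors (1,1,1,1,1).

Computing H_k = (kernel of ∂_k) / (image of ∂_{k+1}):

  H_0: rank C_0 − rank ∂_1 = 5 − 4 = 1, and the invariant factors of ∂_1 are all 1, so H_0 = Z.
  H_1: rank ker ∂_1 − rank ∂_2 = (10 − 4) − 5 = 1, and the invariant factors of ∂_2 are all 1, so H_1 = Z.
  H_2: rank ker ∂_2 − rank ∂_3 = (5 − 5) − 0 = 0, and there is no ∂_3, so H_2 = 0.

As a check, the Euler characteristic is 5 − 10 + 5 = 0, which agrees with 1 − 1 + 0 = 0.

H_0 ≅ Z,  H_1 ≅ Z,  H_2 = 0.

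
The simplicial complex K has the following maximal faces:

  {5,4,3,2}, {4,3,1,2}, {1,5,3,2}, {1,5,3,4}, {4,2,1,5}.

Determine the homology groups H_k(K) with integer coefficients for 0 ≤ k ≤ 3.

H_0 ≅ Z,  H_1 = 0,  H_2 = 0,  H_3 ≅ Z.

Order the vertices as 1 < 2 < 3 < 4 < 5. Listing each simplex with vertices in this order, K has dimension 3 with simplices:

  0-simplices (5): [1], [2], [3], [4], [5]
  1-simplices (10): [1,2], [1,3], [1,4], [1,5], [2,3], [2,4], [2,5], [3,4], [3,5], [4,5]
  2-simplices (10): [1,2,3], [1,2,4], [1,2,5], [1,3,4], [1,3,5], [1,4,5], [2,3,4], [2,3,5], [2,4,5], [3,4,5]
  3-simplices (5): [1,2,3,4], [1,2,3,5], [1,2,4,5], [1,3,4,5], [2,3,4,5]

so the chain groups are C_0 ≅ Z^5, C_1 ≅ Z^10, C_2 ≅ Z^10, C_3 ≅ Z^5.

Boundary ∂_1: C_1 → C_0 is given by ∂[p,q] = [q] − [p]. For instance
  ∂[1,2] = [2] − [1].
As a 5×10 matrix over Z this has rank 4, with invariant factors (1,1,1,1).

Boundary ∂_2: C_2 → C_1 sends each 2-simplex [p,q,r] to [q,r] − [p,r] + [p,q]. For instance
  ∂[2,4,5] = [4,5] − [2,5] + [2,4],
  ∂[1,2,5] = [2,5] − [1,5] + [1,2].
The 10×10 boundary matrix has rank 6 and Smith normal form diag(1,1,1,1,1,1).

∂_3: C_3 → C_2 sends each 3-simplex σ to the alternating sum Σ_i (−1)^i (σ with its i-th vertex removed). For instance
  ∂[1,2,3,5] = [2,3,5] − [1,3,5] + [1,2,5] − [1,2,3],
  ∂[1,3,4,5] = [3,4,5] − [1,4,5] + [1,3,5] − [1,3,4].
The resulting 10×5 matrix has rank 4, and its Smith normal form has invariant factors (1,1,1,1).

Now H_k = ker ∂_k / im ∂_{k+1}, so:

  H_0: rank C_0 − rank ∂_1 = 5 − 4 = 1, and the invariant factors of ∂_1 are all 1, so H_0 = Z.
  H_1: rank ker ∂_1 − rank ∂_2 = (10 − 4) − 6 = 0, and the invariant factors of ∂_2 are all 1, so H_1 = 0.
  H_2: rank ker ∂_2 − rank ∂_3 = (10 − 6) − 4 = 0, and the invariant factors of ∂_3 are all 1, so H_2 = 0.
  H_3: rank ker ∂_3 − rank ∂_4 = (5 − 4) − 0 = 1, and there is no ∂_4, so H_3 = Z.

(K is a triangulation of the 3-sphere S^3.)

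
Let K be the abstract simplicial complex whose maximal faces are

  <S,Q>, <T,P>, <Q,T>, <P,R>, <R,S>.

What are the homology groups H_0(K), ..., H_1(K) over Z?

H_0 = Z,  H_1 = Z.

K has 5 vertices, 5 edges.
rank ∂_0 = 0, rank ∂_1 = 4 ⇒ b_0 = 5 − 0 − 4 = 1; all invariant factors of ∂_1 are 1 so no torsion. So H_0 = Z.
rank ∂_1 = 4, rank ∂_2 = 0 ⇒ b_1 = 5 − 4 − 0 = 1. So H_1 = Z.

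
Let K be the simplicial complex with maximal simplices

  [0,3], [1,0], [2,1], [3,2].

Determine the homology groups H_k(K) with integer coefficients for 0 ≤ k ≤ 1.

Take the total order 0 < 1 < 2 < 3 on the vertex set. Then K (dimension 1) consists of the simplices:

  0-simplices (4): [0], [1], [2], [3]
  1-simplices (4): [0,1], [0,3], [1,2], [2,3]

giving chain groups C_0 ≅ Z^4, C_1 ≅ Z^4.

The boundary map ∂_1: C_1 → C_0 maps an edge to its endpoints' difference, ∂[p,q] = q − p. For instance
  ∂[0,3] = [3] − [0].
As a 4×4 matrix over Z this has rank 3, with invariant factors (1,1,1).

From H_k ≅ ker(∂_k) / im(∂_{k+1}) we obtain:

  H_0: rank C_0 − rank ∂_1 = 4 − 3 = 1, and the invariant factors of ∂_1 are all 1, so H_0 ≅ Z.
  H_1: rank ker ∂_1 − rank ∂_2 = (4 − 3) − 0 = 1, and there is no ∂_2, so H_1 ≅ Z.

H_0 = Z,  H_1 = Z.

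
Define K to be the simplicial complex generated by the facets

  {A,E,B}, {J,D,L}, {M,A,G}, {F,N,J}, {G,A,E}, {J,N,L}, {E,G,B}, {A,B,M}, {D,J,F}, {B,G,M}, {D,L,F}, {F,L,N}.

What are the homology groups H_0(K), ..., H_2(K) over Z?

H_0 = Z^2,  H_1 = 0,  H_2 = Z^2.

Take the total order A < B < D < E < F < G < J < L < M < N on the vertex set. Then K (dimension 2) consists of the simplices:

  0-simplices (10): A, B, D, E, F, G, J, L, M, N
  1-simplices (18): AB, AE, AG, AM, BE, BG, BM, DF, DJ, DL, EG, FJ, FL, FN, GM, JL, JN, LN
  2-simplices (12): ABE, ABM, AEG, AGM, BEG, BGM, DFJ, DFL, DJL, FJN, FLN, JLN

giving chain groups C_0 ≅ Z^10, C_1 ≅ Z^18, C_2 ≅ Z^12.

The boundary map ∂_1: C_1 → C_0 is given by ∂[p,q] = [q] − [p].
As a 10×18 matrix over Z this has rank 8, with invariant factors (1,1,1,1,1,1,1,1).

Boundary ∂_2: C_2 → C_1 acts by ∂[p,q,r] = [q,r] − [p,r] + [p,q]. For instance
  ∂DFJ = FJ − DJ + DF,
  ∂FLN = LN − FN + FL.
The resulting 18×12 matrix has rank 10, and its Smith normal form has invariant factors (1,1,1,1,1,1,1,1,1,1).

Reading off H_k = ker ∂_k / im ∂_{k+1}:

  H_0: rank C_0 − rank ∂_1 = 10 − 8 = 2, and the invariant factors of ∂_1 are all 1, so H_0 ≅ Z^2.
  H_1: rank ker ∂_1 − rank ∂_2 = (18 − 8) − 10 = 0, and the invariant factors of ∂_2 are all 1, so H_1 ≅ 0.
  H_2: rank ker ∂_2 − rank ∂_3 = (12 − 10) − 0 = 2, and there is no ∂_3, so H_2 ≅ Z^2.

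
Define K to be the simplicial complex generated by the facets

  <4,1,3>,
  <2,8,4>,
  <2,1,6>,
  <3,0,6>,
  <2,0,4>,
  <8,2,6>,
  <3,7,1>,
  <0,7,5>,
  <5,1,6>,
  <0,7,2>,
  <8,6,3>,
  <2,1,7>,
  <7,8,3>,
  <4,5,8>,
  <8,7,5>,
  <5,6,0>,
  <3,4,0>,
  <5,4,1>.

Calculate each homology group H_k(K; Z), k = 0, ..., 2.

H_0 ≅ Z,  H_1 ≅ Z^2,  H_2 ≅ Z.

Take the total order 0 < 1 < 2 < 3 < 4 < 5 < 6 < 7 < 8 on the vertex set. Then K (dimension 2) consists of the simplices:

  0-simplices (9): [0], [1], [2], [3], [4], [5], [6], [7], [8]
  1-simplices (27): (27 of them)
  2-simplices (18): [0,2,4], [0,2,7], [0,3,4], [0,3,6], [0,5,6], [0,5,7], [1,2,6], [1,2,7], [1,3,4], [1,3,7], [1,4,5], [1,5,6], [2,4,8], [2,6,8], [3,6,8], [3,7,8], [4,5,8], [5,7,8]

Hence C_0 ≅ Z^9, C_1 ≅ Z^27, C_2 ≅ Z^18.

Boundary ∂_1: C_1 → C_0 sends each edge [p,q] (with p < q) to q − p. For instance
  ∂[0,4] = [4] − [0].
The 9×27 boundary matrix has rank 8 and Smith normal form diag(1,1,1,1,1,1,1,1).

Boundary ∂_2: C_2 → C_1 maps a triangle to the signed sum of its edges. For instance
  ∂[4,5,8] = [5,8] − [4,8] + [4,5],
  ∂[0,5,6] = [5,6] − [0,6] + [0,5].
The 27×18 boundary matrix has rank 17 and Smith normal form diag(1,1,1,1,1,1,1,1,1,1,1,1,1,1,1,1,1).

Now H_k = ker ∂_k / im ∂_{k+1}, so:

  H_0: rank C_0 − rank ∂_1 = 9 − 8 = 1, and the invariant factors of ∂_1 are all 1, so H_0 = Z.
  H_1: rank ker ∂_1 − rank ∂_2 = (27 − 8) − 17 = 2, and the invariant factors of ∂_2 are all 1, so H_1 = Z^2.
  H_2: rank ker ∂_2 − rank ∂_3 = (18 − 17) − 0 = 1, and there is no ∂_3, so H_2 = Z.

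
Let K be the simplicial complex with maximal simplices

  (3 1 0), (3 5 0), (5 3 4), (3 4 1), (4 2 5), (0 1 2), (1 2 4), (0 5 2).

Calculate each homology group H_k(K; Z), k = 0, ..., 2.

H_0 ≅ Z,  H_1 = 0,  H_2 ≅ Z.

Take the total order 0 < 1 < 2 < 3 < 4 < 5 on the vertex set. Then K (dimension 2) consists of the simplices:

  0-simplices (6): [0], [1], [2], [3], [4], [5]
  1-simplices (12): [0,1], [0,2], [0,3], [0,5], [1,2], [1,3], [1,4], [2,4], [2,5], [3,4], [3,5], [4,5]
  2-simplices (8): [0,1,2], [0,1,3], [0,2,5], [0,3,5], [1,2,4], [1,3,4], [2,4,5], [3,4,5]

giving chain groups C_0 ≅ Z^6, C_1 ≅ Z^12, C_2 ≅ Z^8.

Boundary ∂_1: C_1 → C_0 maps an edge to its endpoints' difference, ∂[p,q] = q − p. For instance
  ∂[0,3] = [3] − [0].
As a 6×12 matrix over Z this has rank 5, with invariant factors (1,1,1,1,1).

∂_2: C_2 → C_1 acts by ∂[p,q,r] = [q,r] − [p,r] + [p,q]. For instance
  ∂[0,1,3] = [1,3] − [0,3] + [0,1],
  ∂[0,1,2] = [1,2] − [0,2] + [0,1].
The resulting 12×8 matrix has rank 7, and its Smith normal form has invariant factors (1,1,1,1,1,1,1).

Computing H_k = (kernel of ∂_k) / (image of ∂_{k+1}):

  H_0: rank C_0 − rank ∂_1 = 6 − 5 = 1, and the invariant factors of ∂_1 are all 1, so H_0 = Z.
  H_1: rank ker ∂_1 − rank ∂_2 = (12 − 5) − 7 = 0, and the invariant factors of ∂_2 are all 1, so H_1 = 0.
  H_2: rank ker ∂_2 − rank ∂_3 = (8 − 7) − 0 = 1, and there is no ∂_3, so H_2 = Z.

(K is a triangulation of the 2-sphere S^2.)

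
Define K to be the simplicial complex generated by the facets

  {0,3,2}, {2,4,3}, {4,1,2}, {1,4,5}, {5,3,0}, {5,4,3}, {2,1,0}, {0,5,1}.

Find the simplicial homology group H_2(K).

H_2 ≅ Z.

Take the total order 0 < 1 < 2 < 3 < 4 < 5 on the vertex set. Then K (dimension 2) consists of the simplices:

  0-simplices (6): [0], [1], [2], [3], [4], [5]
  1-simplices (12): [0,1], [0,2], [0,3], [0,5], [1,2], [1,4], [1,5], [2,3], [2,4], [3,4], [3,5], [4,5]
  2-simplices (8): [0,1,2], [0,1,5], [0,2,3], [0,3,5], [1,2,4], [1,4,5], [2,3,4], [3,4,5]

giving chain groups C_0 ≅ Z^6, C_1 ≅ Z^12, C_2 ≅ Z^8.

The boundary map ∂_1: C_1 → C_0 sends each edge [p,q] (with p < q) to q − p. For instance
  ∂[1,4] = [4] − [1].
The resulting 6×12 matrix has rank 5, and its Smith normal form has invariant factors (1,1,1,1,1).

Boundary ∂_2: C_2 → C_1 maps a triangle to the signed sum of its edges. For instance
  ∂[3,4,5] = [4,5] − [3,5] + [3,4],
  ∂[0,2,3] = [2,3] − [0,3] + [0,2].
As a 12×8 matrix over Z this has rank 7, with invariant factors (1,1,1,1,1,1,1).

Now H_k = ker ∂_k / im ∂_{k+1}, so:

  H_2: rank ker ∂_2 − rank ∂_3 = (8 − 7) − 0 = 1, and there is no ∂_3, so H_2 ≅ Z.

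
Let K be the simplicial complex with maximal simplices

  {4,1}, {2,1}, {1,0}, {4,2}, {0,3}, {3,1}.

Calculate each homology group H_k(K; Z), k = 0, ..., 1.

Order the vertices as 0 < 1 < 2 < 3 < 4. Listing each simplex with vertices in this order, K has dimension 1 with simplices:

  0-simplices (5): [0], [1], [2], [3], [4]
  1-simplices (6): [0,1], [0,3], [1,2], [1,3], [1,4], [2,4]

Hence C_0 ≅ Z^5, C_1 ≅ Z^6.

∂_1: C_1 → C_0 maps an edge to its endpoints' difference, ∂[p,q] = q − p. For instance
  ∂[2,4] = [4] − [2].
The resulting 5×6 matrix has rank 4, and its Smith normal form has invariant factors (1,1,1,1).

Reading off H_k = ker ∂_k / im ∂_{k+1}:

  H_0: rank C_0 − rank ∂_1 = 5 − 4 = 1, and the invariant factors of ∂_1 are all 1, so H_0 ≅ Z.
  H_1: rank ker ∂_1 − rank ∂_2 = (6 − 4) − 0 = 2, and there is no ∂_2, so H_1 ≅ Z^2.

H_0 = Z,  H_1 = Z^2.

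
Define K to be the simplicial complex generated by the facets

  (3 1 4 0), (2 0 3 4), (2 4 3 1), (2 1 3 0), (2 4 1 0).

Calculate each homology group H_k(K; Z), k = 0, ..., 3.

H_0 = Z,  H_1 = 0,  H_2 = 0,  H_3 = Z.

Take the total order 0 < 1 < 2 < 3 < 4 on the vertex set. Then K (dimension 3) consists of the simplices:

  0-simplices (5): [0], [1], [2], [3], [4]
  1-simplices (10): [0,1], [0,2], [0,3], [0,4], [1,2], [1,3], [1,4], [2,3], [2,4], [3,4]
  2-simplices (10): [0,1,2], [0,1,3], [0,1,4], [0,2,3], [0,2,4], [0,3,4], [1,2,3], [1,2,4], [1,3,4], [2,3,4]
  3-simplices (5): [0,1,2,3], [0,1,2,4], [0,1,3,4], [0,2,3,4], [1,2,3,4]

so the chain groups are C_0 ≅ Z^5, C_1 ≅ Z^10, C_2 ≅ Z^10, C_3 ≅ Z^5.

The boundary map ∂_1: C_1 → C_0 sends each edge [p,q] (with p < q) to q − p.
As a 5×10 matrix over Z this has rank 4, with invariant factors (1,1,1,1).

Boundary ∂_2: C_2 → C_1 sends each 2-simplex [p,q,r] to [q,r] − [p,r] + [p,q]. For instance
  ∂[0,1,2] = [1,2] − [0,2] + [0,1],
  ∂[0,2,3] = [2,3] − [0,3] + [0,2].
The resulting 10×10 matrix has rank 6, and its Smith normal form has invariant factors (1,1,1,1,1,1).

The boundary map ∂_3: C_3 → C_2 sends each 3-simplex σ to the alternating sum Σ_i (−1)^i (σ with its i-th vertex removed). For instance
  ∂[0,2,3,4] = [2,3,4] − [0,3,4] + [0,2,4] − [0,2,3],
  ∂[1,2,3,4] = [2,3,4] − [1,3,4] + [1,2,4] − [1,2,3].
The resulting 10×5 matrix has rank 4, and its Smith normal form has invariant factors (1,1,1,1).

Now H_k = ker ∂_k / im ∂_{k+1}, so:

  H_0: rank C_0 − rank ∂_1 = 5 − 4 = 1, and the invariant factors of ∂_1 are all 1, so H_0 ≅ Z.
  H_1: rank ker ∂_1 − rank ∂_2 = (10 − 4) − 6 = 0, and the invariant factors of ∂_2 are all 1, so H_1 ≅ 0.
  H_2: rank ker ∂_2 − rank ∂_3 = (10 − 6) − 4 = 0, and the invariant factors of ∂_3 are all 1, so H_2 ≅ 0.
  H_3: rank ker ∂_3 − rank ∂_4 = (5 − 4) − 0 = 1, and there is no ∂_4, so H_3 ≅ Z.

As a check, the Euler characteristic is 5 − 10 + 10 − 5 = 0, which agrees with 1 − 0 + 0 − 1 = 0.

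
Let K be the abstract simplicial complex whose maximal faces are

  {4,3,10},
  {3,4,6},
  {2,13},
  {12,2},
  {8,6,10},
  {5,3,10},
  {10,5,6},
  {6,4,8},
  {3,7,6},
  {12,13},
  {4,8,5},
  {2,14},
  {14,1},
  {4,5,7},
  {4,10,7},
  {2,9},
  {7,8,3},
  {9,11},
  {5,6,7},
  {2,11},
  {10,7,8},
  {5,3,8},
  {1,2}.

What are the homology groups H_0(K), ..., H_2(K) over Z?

H_0 = Z^2,  H_1 = Z^5,  H_2 = Z.

Order the vertices as 1 < 2 < 3 < 4 < 5 < 6 < 7 < 8 < 9 < 10 < 11 < 12 < 13 < 14. Listing each simplex with vertices in this order, K has dimension 2 with simplices:

  0-simplices (14): [1], [2], [3], [4], [5], [6], [7], [8], [9], [10], [11], [12], [13], [14]
  1-simplices (30): (30 of them)
  2-simplices (14): [3,4,6], [3,4,10], [3,5,8], [3,5,10], [3,6,7], [3,7,8], [4,5,7], [4,5,8], [4,6,8], [4,7,10], [5,6,7], [5,6,10], [6,8,10], [7,8,10]

giving chain groups C_0 ≅ Z^14, C_1 ≅ Z^30, C_2 ≅ Z^14.

The boundary map ∂_1: C_1 → C_0 maps an edge to its endpoints' difference, ∂[p,q] = q − p. For instance
  ∂[4,5] = [5] − [4].
The 14×30 boundary matrix has rank 12 and Smith normal form diag(1,1,1,1,1,1,1,1,1,1,1,1).

The boundary map ∂_2: C_2 → C_1 acts by ∂[p,q,r] = [q,r] − [p,r] + [p,q]. For instance
  ∂[3,4,10] = [4,10] − [3,10] + [3,4],
  ∂[3,6,7] = [6,7] − [3,7] + [3,6].
This gives a 30×14 integer matrix of rank 13; reducing to Smith normal form yields diagonal entries (1,1,1,1,1,1,1,1,1,1,1,1,1).

Now H_k = ker ∂_k / im ∂_{k+1}, so:

  H_0: rank C_0 − rank ∂_1 = 14 − 12 = 2, and the invariant factors of ∂_1 are all 1, so H_0 = Z^2.
  H_1: rank ker ∂_1 − rank ∂_2 = (30 − 12) − 13 = 5, and the invariant factors of ∂_2 are all 1, so H_1 = Z^5.
  H_2: rank ker ∂_2 − rank ∂_3 = (14 − 13) − 0 = 1, and there is no ∂_3, so H_2 = Z.

(K is a triangulation of the disjoint union of a wedge of 3 circles and the torus T^2.)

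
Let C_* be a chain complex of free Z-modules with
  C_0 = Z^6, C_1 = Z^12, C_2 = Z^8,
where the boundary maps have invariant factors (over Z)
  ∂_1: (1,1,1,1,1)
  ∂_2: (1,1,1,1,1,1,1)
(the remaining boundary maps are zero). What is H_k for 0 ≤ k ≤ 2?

H_0 ≅ Z,  H_1 = 0,  H_2 ≅ Z.

H_0: b_0 = 6 − 0 − 5 = 1; torsion from ∂_1 factors > 1: none. So H_0 ≅ Z.
H_1: b_1 = 12 − 5 − 7 = 0; torsion from ∂_2 factors > 1: none. So H_1 ≅ 0.
H_2: b_2 = 8 − 7 − 0 = 1; torsion from ∂_3 factors > 1: none. So H_2 ≅ Z.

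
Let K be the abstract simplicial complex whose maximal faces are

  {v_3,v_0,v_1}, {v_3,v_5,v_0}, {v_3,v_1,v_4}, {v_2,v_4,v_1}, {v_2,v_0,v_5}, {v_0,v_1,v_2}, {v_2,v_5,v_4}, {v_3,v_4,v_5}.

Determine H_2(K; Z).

Order the vertices as v_0 < v_1 < v_2 < v_3 < v_4 < v_5. Listing each simplex with vertices in this order, K has dimension 2 with simplices:

  0-simplices (6): [v_0], [v_1], [v_2], [v_3], [v_4], [v_5]
  1-simplices (12): [v_0,v_1], [v_0,v_2], [v_0,v_3], [v_0,v_5], [v_1,v_2], [v_1,v_3], [v_1,v_4], [v_2,v_4], [v_2,v_5], [v_3,v_4], [v_3,v_5], [v_4,v_5]
  2-simplices (8): [v_0,v_1,v_2], [v_0,v_1,v_3], [v_0,v_2,v_5], [v_0,v_3,v_5], [v_1,v_2,v_4], [v_1,v_3,v_4], [v_2,v_4,v_5], [v_3,v_4,v_5]

Hence C_0 ≅ Z^6, C_1 ≅ Z^12, C_2 ≅ Z^8.

The boundary map ∂_1: C_1 → C_0 sends each edge [p,q] (with p < q) to q − p. For instance
  ∂[v_4,v_5] = [v_5] − [v_4].
As a 6×12 matrix over Z this has rank 5, with invariant factors (1,1,1,1,1).

The boundary map ∂_2: C_2 → C_1 maps a triangle to the signed sum of its edges. For instance
  ∂[v_0,v_1,v_2] = [v_1,v_2] − [v_0,v_2] + [v_0,v_1],
  ∂[v_3,v_4,v_5] = [v_4,v_5] − [v_3,v_5] + [v_3,v_4].
The 12×8 boundary matrix has rank 7 and Smith normal form diag(1,1,1,1,1,1,1).

Reading off H_k = ker ∂_k / im ∂_{k+1}:

  H_2: rank ker ∂_2 − rank ∂_3 = (8 − 7) − 0 = 1, and there is no ∂_3, so H_2 = Z.

(K is a triangulation of the 2-sphere S^2.)

H_2 ≅ Z.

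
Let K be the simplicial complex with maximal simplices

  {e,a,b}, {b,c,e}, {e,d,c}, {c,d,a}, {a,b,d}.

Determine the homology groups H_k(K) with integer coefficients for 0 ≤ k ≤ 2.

Fix the vertex order a < b < c < d < e and write every simplex with vertices in increasing order. Then dim K = 2 and the simplices of K are:

  0-simplices (5): a, b, c, d, e
  1-simplices (10): ab, ac, ad, ae, bc, bd, be, cd, ce, de
  2-simplices (5): abd, abe, acd, bce, cde

giving chain groups C_0 ≅ Z^5, C_1 ≅ Z^10, C_2 ≅ Z^5.

The boundary map ∂_1: C_1 → C_0 maps an edge to its endpoints' difference, ∂[p,q] = q − p.
The 5×10 boundary matrix has rank 4 and Smith normal form diag(1,1,1,1).

Boundary ∂_2: C_2 → C_1 sends each 2-simplex [p,q,r] to [q,r] − [p,r] + [p,q]. For instance
  ∂abd = bd − ad + ab,
  ∂abe = be − ae + ab.
This gives a 10×5 integer matrix of rank 5; reducing to Smith normal form yields diagonal entries (1,1,1,1,1).

Reading off H_k = ker ∂_k / im ∂_{k+1}:

  H_0: rank C_0 − rank ∂_1 = 5 − 4 = 1, and the invariant factors of ∂_1 are all 1, so H_0 = Z.
  H_1: rank ker ∂_1 − rank ∂_2 = (10 − 4) − 5 = 1, and the invariant factors of ∂_2 are all 1, so H_1 = Z.
  H_2: rank ker ∂_2 − rank ∂_3 = (5 − 5) − 0 = 0, and there is no ∂_3, so H_2 = 0.

H_0 = Z,  H_1 = Z,  H_2 = 0.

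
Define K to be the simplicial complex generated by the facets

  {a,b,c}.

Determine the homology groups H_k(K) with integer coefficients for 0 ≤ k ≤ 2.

We work with the vertex ordering a < b < c. The simplices of K, each written with vertices in increasing order, are:

  0-simplices (3): a, b, c
  1-simplices (3): ab, ac, bc
  2-simplices (1): abc

so the chain groups are C_0 ≅ Z^3, C_1 ≅ Z^3, C_2 ≅ Z^1.

∂_1: C_1 → C_0 maps an edge to its endpoints' difference, ∂[p,q] = q − p. For instance
  ∂ac = c − a.
The 3×3 boundary matrix has rank 2 and Smith normal form diag(1,1).

∂_2: C_2 → C_1 sends each 2-simplex [p,q,r] to [q,r] − [p,r] + [p,q]. For instance
  ∂abc = bc − ac + ab.
This gives a 3×1 integer matrix of rank 1; reducing to Smith normal form yields diagonal entries (1).

From H_k ≅ ker(∂_k) / im(∂_{k+1}) we obtain:

  H_0: rank C_0 − rank ∂_1 = 3 − 2 = 1, and the invariant factors of ∂_1 are all 1, so H_0 ≅ Z.
  H_1: rank ker ∂_1 − rank ∂_2 = (3 − 2) − 1 = 0, and the invariant factors of ∂_2 are all 1, so H_1 ≅ 0.
  H_2: rank ker ∂_2 − rank ∂_3 = (1 − 1) − 0 = 0, and there is no ∂_3, so H_2 ≅ 0.

As a check, the Euler characteristic is 3 − 3 + 1 = 1, which agrees with 1 − 0 + 0 = 1.

H_0 = Z,  H_1 = 0,  H_2 = 0.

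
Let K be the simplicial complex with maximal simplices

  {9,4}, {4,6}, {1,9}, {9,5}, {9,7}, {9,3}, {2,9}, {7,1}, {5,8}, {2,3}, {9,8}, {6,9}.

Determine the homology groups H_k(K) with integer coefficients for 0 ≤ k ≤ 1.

H_0 = Z,  H_1 = Z^4.

Fix the vertex order 1 < 2 < 3 < 4 < 5 < 6 < 7 < 8 < 9 and write every simplex with vertices in increasing order. Then dim K = 1 and the simplices of K are:

  0-simplices (9): [1], [2], [3], [4], [5], [6], [7], [8], [9]
  1-simplices (12): [1,7], [1,9], [2,3], [2,9], [3,9], [4,6], [4,9], [5,8], [5,9], [6,9], [7,9], [8,9]

giving chain groups C_0 ≅ Z^9, C_1 ≅ Z^12.

The boundary map ∂_1: C_1 → C_0 is given by ∂[p,q] = [q] − [p]. For instance
  ∂[4,6] = [6] − [4].
As a 9×12 matrix over Z this has rank 8, with invariant factors (1,1,1,1,1,1,1,1).

Reading off H_k = ker ∂_k / im ∂_{k+1}:

  H_0: rank C_0 − rank ∂_1 = 9 − 8 = 1, and the invariant factors of ∂_1 are all 1, so H_0 = Z.
  H_1: rank ker ∂_1 − rank ∂_2 = (12 − 8) − 0 = 4, and there is no ∂_2, so H_1 = Z^4.

As a check, the Euler characteristic is 9 − 12 = -3, which agrees with 1 − 4 = -3.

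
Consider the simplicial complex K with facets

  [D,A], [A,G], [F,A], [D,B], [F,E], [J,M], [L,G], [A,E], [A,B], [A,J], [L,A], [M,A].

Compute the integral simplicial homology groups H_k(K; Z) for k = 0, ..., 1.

H_0 ≅ Z,  H_1 ≅ Z^4.

We work with the vertex ordering A < B < D < E < F < G < J < L < M. The simplices of K, each written with vertices in increasing order, are:

  0-simplices (9): A, B, D, E, F, G, J, L, M
  1-simplices (12): AB, AD, AE, AF, AG, AJ, AL, AM, BD, EF, GL, JM

Hence C_0 ≅ Z^9, C_1 ≅ Z^12.

Boundary ∂_1: C_1 → C_0 sends each edge [p,q] (with p < q) to q − p. For instance
  ∂AL = L − A.
As a 9×12 matrix over Z this has rank 8, with invariant factors (1,1,1,1,1,1,1,1).

Now H_k = ker ∂_k / im ∂_{k+1}, so:

  H_0: rank C_0 − rank ∂_1 = 9 − 8 = 1, and the invariant factors of ∂_1 are all 1, so H_0 ≅ Z.
  H_1: rank ker ∂_1 − rank ∂_2 = (12 − 8) − 0 = 4, and there is no ∂_2, so H_1 ≅ Z^4.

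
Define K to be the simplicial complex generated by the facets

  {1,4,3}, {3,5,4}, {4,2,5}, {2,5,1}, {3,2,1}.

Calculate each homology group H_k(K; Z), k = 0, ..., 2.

H_0 = Z,  H_1 = Z,  H_2 = 0.

Take the total order 1 < 2 < 3 < 4 < 5 on the vertex set. Then K (dimension 2) consists of the simplices:

  0-simplices (5): [1], [2], [3], [4], [5]
  1-simplices (10): [1,2], [1,3], [1,4], [1,5], [2,3], [2,4], [2,5], [3,4], [3,5], [4,5]
  2-simplices (5): [1,2,3], [1,2,5], [1,3,4], [2,4,5], [3,4,5]

giving chain groups C_0 ≅ Z^5, C_1 ≅ Z^10, C_2 ≅ Z^5.

Boundary ∂_1: C_1 → C_0 sends each edge [p,q] (with p < q) to q − p.
This gives a 5×10 integer matrix of rank 4; reducing to Smith normal form yields diagonal entries (1,1,1,1).

Boundary ∂_2: C_2 → C_1 acts by ∂[p,q,r] = [q,r] − [p,r] + [p,q]. For instance
  ∂[1,2,5] = [2,5] − [1,5] + [1,2],
  ∂[1,2,3] = [2,3] − [1,3] + [1,2].
The resulting 10×5 matrix has rank 5, and its Smith normal form has invariant factors (1,1,1,1,1).

Now H_k = ker ∂_k / im ∂_{k+1}, so:

  H_0: rank C_0 − rank ∂_1 = 5 − 4 = 1, and the invariant factors of ∂_1 are all 1, so H_0 = Z.
  H_1: rank ker ∂_1 − rank ∂_2 = (10 − 4) − 5 = 1, and the invariant factors of ∂_2 are all 1, so H_1 = Z.
  H_2: rank ker ∂_2 − rank ∂_3 = (5 − 5) − 0 = 0, and there is no ∂_3, so H_2 = 0.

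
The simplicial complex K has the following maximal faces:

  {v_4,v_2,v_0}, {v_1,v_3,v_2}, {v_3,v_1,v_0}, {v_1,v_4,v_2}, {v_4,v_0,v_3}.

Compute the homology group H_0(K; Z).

Order the vertices as v_0 < v_1 < v_2 < v_3 < v_4. Listing each simplex with vertices in this order, K has dimension 2 with simplices:

  0-simplices (5): [v_0], [v_1], [v_2], [v_3], [v_4]
  1-simplices (10): [v_0,v_1], [v_0,v_2], [v_0,v_3], [v_0,v_4], [v_1,v_2], [v_1,v_3], [v_1,v_4], [v_2,v_3], [v_2,v_4], [v_3,v_4]
  2-simplices (5): [v_0,v_1,v_3], [v_0,v_2,v_4], [v_0,v_3,v_4], [v_1,v_2,v_3], [v_1,v_2,v_4]

so the chain groups are C_0 ≅ Z^5, C_1 ≅ Z^10, C_2 ≅ Z^5.

∂_1: C_1 → C_0 sends each edge [p,q] (with p < q) to q − p.
The 5×10 boundary matrix has rank 4 and Smith normal form diag(1,1,1,1).

∂_2: C_2 → C_1 acts by ∂[p,q,r] = [q,r] − [p,r] + [p,q]. For instance
  ∂[v_1,v_2,v_4] = [v_2,v_4] − [v_1,v_4] + [v_1,v_2],
  ∂[v_0,v_1,v_3] = [v_1,v_3] − [v_0,v_3] + [v_0,v_1].
As a 10×5 matrix over Z this has rank 5, with invariant factors (1,1,1,1,1).

Reading off H_k = ker ∂_k / im ∂_{k+1}:

  H_0: rank C_0 − rank ∂_1 = 5 − 4 = 1, and the invariant factors of ∂_1 are all 1, so H_0 ≅ Z.

(K is a triangulation of the Möbius band.)

H_0 = Z.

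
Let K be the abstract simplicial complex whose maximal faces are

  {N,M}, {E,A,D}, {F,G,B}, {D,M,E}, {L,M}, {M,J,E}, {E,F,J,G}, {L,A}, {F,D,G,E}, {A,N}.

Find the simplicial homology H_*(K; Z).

Fix the vertex order A < B < D < E < F < G < J < L < M < N and write every simplex with vertices in increasing order. Then dim K = 3 and the simplices of K are:

  0-simplices (10): A, B, D, E, F, G, J, L, M, N
  1-simplices (20): AD, AE, AL, AN, BF, BG, DE, DF, DG, DM, EF, EG, EJ, EM, FG, FJ, GJ, JM, LM, MN
  2-simplices (11): ADE, BFG, DEF, DEG, DEM, DFG, EFG, EFJ, EGJ, EJM, FGJ
  3-simplices (2): DEFG, EFGJ

so the chain groups are C_0 ≅ Z^10, C_1 ≅ Z^20, C_2 ≅ Z^11, C_3 ≅ Z^2.

Boundary ∂_1: C_1 → C_0 sends each edge [p,q] (with p < q) to q − p.
As a 10×20 matrix over Z this has rank 9, with invariant factors (1,1,1,1,1,1,1,1,1).

Boundary ∂_2: C_2 → C_1 sends each 2-simplex [p,q,r] to [q,r] − [p,r] + [p,q]. For instance
  ∂FGJ = GJ − FJ + FG,
  ∂DEM = EM − DM + DE.
The 20×11 boundary matrix has rank 9 and Smith normal form diag(1,1,1,1,1,1,1,1,1).

The boundary map ∂_3: C_3 → C_2 sends each 3-simplex σ to the alternating sum Σ_i (−1)^i (σ with its i-th vertex removed). For instance
  ∂EFGJ = FGJ − EGJ + EFJ − EFG,
  ∂DEFG = EFG − DFG + DEG − DEF.
This gives a 11×2 integer matrix of rank 2; reducing to Smith normal form yields diagonal entries (1,1).

Computing H_k = (kernel of ∂_k) / (image of ∂_{k+1}):

  H_0: rank C_0 − rank ∂_1 = 10 − 9 = 1, and the invariant factors of ∂_1 are all 1, so H_0 ≅ Z.
  H_1: rank ker ∂_1 − rank ∂_2 = (20 − 9) − 9 = 2, and the invariant factors of ∂_2 are all 1, so H_1 ≅ Z^2.
  H_2: rank ker ∂_2 − rank ∂_3 = (11 − 9) − 2 = 0, and the invariant factors of ∂_3 are all 1, so H_2 ≅ 0.
  H_3: rank ker ∂_3 − rank ∂_4 = (2 − 2) − 0 = 0, and there is no ∂_4, so H_3 ≅ 0.

As a check, the Euler characteristic is 10 − 20 + 11 − 2 = -1, which agrees with 1 − 2 + 0 − 0 = -1.

H_0 = Z,  H_1 = Z^2,  H_2 = 0,  H_3 = 0.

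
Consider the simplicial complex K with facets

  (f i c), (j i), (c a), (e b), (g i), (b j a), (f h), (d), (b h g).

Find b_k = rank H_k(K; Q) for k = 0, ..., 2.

b_0 = 2, b_1 = 3, b_2 = 0.

We work with the vertex ordering a < b < c < d < e < f < g < h < i < j. The simplices of K, each written with vertices in increasing order, are:

  0-simplices (10): a, b, c, d, e, f, g, h, i, j
  1-simplices (14): ab, ac, aj, be, bg, bh, bj, cf, ci, fh, fi, gh, gi, ij
  2-simplices (3): abj, bgh, cfi

Hence C_0 ≅ Z^10, C_1 ≅ Z^14, C_2 ≅ Z^3.

∂_1: C_1 → C_0 is given by ∂[p,q] = [q] − [p].
As a 10×14 matrix over Z this has rank 8, with invariant factors (1,1,1,1,1,1,1,1).

Boundary ∂_2: C_2 → C_1 sends each 2-simplex [p,q,r] to [q,r] − [p,r] + [p,q]. For instance
  ∂cfi = fi − ci + cf,
  ∂abj = bj − aj + ab.
The resulting 14×3 matrix has rank 3, and its Smith normal form has invariant factors (1,1,1).

Computing H_k = (kernel of ∂_k) / (image of ∂_{k+1}):

  H_0: rank C_0 − rank ∂_1 = 10 − 8 = 2, and the invariant factors of ∂_1 are all 1, so H_0 = Z^2.
  H_1: rank ker ∂_1 − rank ∂_2 = (14 − 8) − 3 = 3, and the invariant factors of ∂_2 are all 1, so H_1 = Z^3.
  H_2: rank ker ∂_2 − rank ∂_3 = (3 − 3) − 0 = 0, and there is no ∂_3, so H_2 = 0.

As a check, the Euler characteristic is 10 − 14 + 3 = -1, which agrees with 2 − 3 + 0 = -1.

Hence the Betti numbers are b_0 = 2, b_1 = 3, b_2 = 0.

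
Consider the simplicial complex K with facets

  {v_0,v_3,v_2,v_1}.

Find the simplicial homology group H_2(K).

Fix the vertex order v_0 < v_1 < v_2 < v_3 and write every simplex with vertices in increasing order. Then dim K = 3 and the simplices of K are:

  0-simplices (4): [v_0], [v_1], [v_2], [v_3]
  1-simplices (6): [v_0,v_1], [v_0,v_2], [v_0,v_3], [v_1,v_2], [v_1,v_3], [v_2,v_3]
  2-simplices (4): [v_0,v_1,v_2], [v_0,v_1,v_3], [v_0,v_2,v_3], [v_1,v_2,v_3]
  3-simplices (1): [v_0,v_1,v_2,v_3]

Hence C_0 ≅ Z^4, C_1 ≅ Z^6, C_2 ≅ Z^4, C_3 ≅ Z^1.

The boundary map ∂_1: C_1 → C_0 maps an edge to its endpoints' difference, ∂[p,q] = q − p.
The resulting 4×6 matrix has rank 3, and its Smith normal form has invariant factors (1,1,1).

The boundary map ∂_2: C_2 → C_1 maps a triangle to the signed sum of its edges. For instance
  ∂[v_1,v_2,v_3] = [v_2,v_3] − [v_1,v_3] + [v_1,v_2],
  ∂[v_0,v_1,v_2] = [v_1,v_2] − [v_0,v_2] + [v_0,v_1].
The 6×4 boundary matrix has rank 3 and Smith normal form diag(1,1,1).

∂_3: C_3 → C_2 sends each 3-simplex σ to the alternating sum Σ_i (−1)^i (σ with its i-th vertex removed). For instance
  ∂[v_0,v_1,v_2,v_3] = [v_1,v_2,v_3] − [v_0,v_2,v_3] + [v_0,v_1,v_3] − [v_0,v_1,v_2].
The 4×1 boundary matrix has rank 1 and Smith normal form diag(1).

From H_k ≅ ker(∂_k) / im(∂_{k+1}) we obtain:

  H_2: rank ker ∂_2 − rank ∂_3 = (4 − 3) − 1 = 0, and the invariant factors of ∂_3 are all 1, so H_2 = 0.

H_2 ≅ 0.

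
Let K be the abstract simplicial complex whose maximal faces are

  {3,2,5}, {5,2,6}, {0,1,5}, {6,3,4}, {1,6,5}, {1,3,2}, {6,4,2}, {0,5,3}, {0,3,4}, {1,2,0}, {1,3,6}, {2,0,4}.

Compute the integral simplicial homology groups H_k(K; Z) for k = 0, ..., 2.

K has 7 vertices, 18 edges, 12 triangles.
rank ∂_0 = 0, rank ∂_1 = 6 ⇒ b_0 = 7 − 0 − 6 = 1; all invariant factors of ∂_1 are 1 so no torsion. So H_0 = Z.
rank ∂_1 = 6, rank ∂_2 = 12 ⇒ b_1 = 18 − 6 − 12 = 0; ∂_2 has invariant factor(s) [2] giving torsion. So H_1 = Z/2Z.
rank ∂_2 = 12, rank ∂_3 = 0 ⇒ b_2 = 12 − 12 − 0 = 0. So H_2 = 0.

H_0 ≅ Z,  H_1 ≅ Z/2Z,  H_2 = 0.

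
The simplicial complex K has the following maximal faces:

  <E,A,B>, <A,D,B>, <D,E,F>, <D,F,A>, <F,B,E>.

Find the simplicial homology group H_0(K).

H_0 ≅ Z.

Order the vertices as A < B < D < E < F. Listing each simplex with vertices in this order, K has dimension 2 with simplices:

  0-simplices (5): A, B, D, E, F
  1-simplices (10): AB, AD, AE, AF, BD, BE, BF, DE, DF, EF
  2-simplices (5): ABD, ABE, ADF, BEF, DEF

Hence C_0 ≅ Z^5, C_1 ≅ Z^10, C_2 ≅ Z^5.

∂_1: C_1 → C_0 is given by ∂[p,q] = [q] − [p].
This gives a 5×10 integer matrix of rank 4; reducing to Smith normal form yields diagonal entries (1,1,1,1).

∂_2: C_2 → C_1 maps a triangle to the signed sum of its edges. For instance
  ∂BEF = EF − BF + BE,
  ∂ABD = BD − AD + AB.
This gives a 10×5 integer matrix of rank 5; reducing to Smith normal form yields diagonal entries (1,1,1,1,1).

Reading off H_k = ker ∂_k / im ∂_{k+1}:

  H_0: rank C_0 − rank ∂_1 = 5 − 4 = 1, and the invariant factors of ∂_1 are all 1, so H_0 ≅ Z.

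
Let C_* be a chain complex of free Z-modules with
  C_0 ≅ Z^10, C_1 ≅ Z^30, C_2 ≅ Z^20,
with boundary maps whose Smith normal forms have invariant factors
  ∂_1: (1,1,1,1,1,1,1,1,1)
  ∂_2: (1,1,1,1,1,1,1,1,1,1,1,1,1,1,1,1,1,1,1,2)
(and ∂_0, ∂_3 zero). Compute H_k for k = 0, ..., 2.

H_0 = Z,  H_1 = Z ⊕ Z/2,  H_2 = 0.

H_0: b_0 = 10 − 0 − 9 = 1; torsion from ∂_1 factors > 1: none. So H_0 = Z.
H_1: b_1 = 30 − 9 − 20 = 1; torsion from ∂_2 factors > 1: [2]. So H_1 = Z ⊕ Z/2.
H_2: b_2 = 20 − 20 − 0 = 0; torsion from ∂_3 factors > 1: none. So H_2 = 0.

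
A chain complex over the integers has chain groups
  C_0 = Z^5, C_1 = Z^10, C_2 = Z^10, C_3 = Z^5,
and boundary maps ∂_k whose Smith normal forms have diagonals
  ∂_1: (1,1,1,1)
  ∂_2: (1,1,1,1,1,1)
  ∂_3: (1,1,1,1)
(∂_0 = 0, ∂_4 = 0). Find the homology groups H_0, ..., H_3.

H_0 ≅ Z,  H_1 = 0,  H_2 = 0,  H_3 ≅ Z.

H_0: b_0 = 5 − 0 − 4 = 1; torsion from ∂_1 factors > 1: none. So H_0 ≅ Z.
H_1: b_1 = 10 − 4 − 6 = 0; torsion from ∂_2 factors > 1: none. So H_1 ≅ 0.
H_2: b_2 = 10 − 6 − 4 = 0; torsion from ∂_3 factors > 1: none. So H_2 ≅ 0.
H_3: b_3 = 5 − 4 − 0 = 1; torsion from ∂_4 factors > 1: none. So H_3 ≅ Z.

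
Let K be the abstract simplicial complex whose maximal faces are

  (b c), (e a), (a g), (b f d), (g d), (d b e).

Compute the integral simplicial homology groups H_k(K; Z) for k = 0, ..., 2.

H_0 ≅ Z,  H_1 ≅ Z,  H_2 = 0.

Fix the vertex order a < b < c < d < e < f < g and write every simplex with vertices in increasing order. Then dim K = 2 and the simplices of K are:

  0-simplices (7): a, b, c, d, e, f, g
  1-simplices (9): ae, ag, bc, bd, be, bf, de, df, dg
  2-simplices (2): bde, bdf

so the chain groups are C_0 ≅ Z^7, C_1 ≅ Z^9, C_2 ≅ Z^2.

∂_1: C_1 → C_0 is given by ∂[p,q] = [q] − [p]. For instance
  ∂dg = g − d.
This gives a 7×9 integer matrix of rank 6; reducing to Smith normal form yields diagonal entries (1,1,1,1,1,1).

The boundary map ∂_2: C_2 → C_1 sends each 2-simplex [p,q,r] to [q,r] − [p,r] + [p,q]. For instance
  ∂bdf = df − bf + bd,
  ∂bde = de − be + bd.
This gives a 9×2 integer matrix of rank 2; reducing to Smith normal form yields diagonal entries (1,1).

Reading off H_k = ker ∂_k / im ∂_{k+1}:

  H_0: rank C_0 − rank ∂_1 = 7 − 6 = 1, and the invariant factors of ∂_1 are all 1, so H_0 ≅ Z.
  H_1: rank ker ∂_1 − rank ∂_2 = (9 − 6) − 2 = 1, and the invariant factors of ∂_2 are all 1, so H_1 ≅ Z.
  H_2: rank ker ∂_2 − rank ∂_3 = (2 − 2) − 0 = 0, and there is no ∂_3, so H_2 ≅ 0.

As a check, the Euler characteristic is 7 − 9 + 2 = 0, which agrees with 1 − 1 + 0 = 0.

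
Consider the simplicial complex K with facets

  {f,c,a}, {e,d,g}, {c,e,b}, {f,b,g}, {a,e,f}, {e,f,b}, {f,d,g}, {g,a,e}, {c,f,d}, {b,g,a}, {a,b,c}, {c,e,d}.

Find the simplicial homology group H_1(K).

H_1 = Z/2.

Take the total order a < b < c < d < e < f < g on the vertex set. Then K (dimension 2) consists of the simplices:

  0-simplices (7): a, b, c, d, e, f, g
  1-simplices (18): ab, ac, ae, af, ag, bc, be, bf, bg, cd, ce, cf, de, df, dg, ef, eg, fg
  2-simplices (12): abc, abg, acf, aef, aeg, bce, bef, bfg, cde, cdf, deg, dfg

so the chain groups are C_0 ≅ Z^7, C_1 ≅ Z^18, C_2 ≅ Z^12.

Boundary ∂_1: C_1 → C_0 sends each edge [p,q] (with p < q) to q − p.
This gives a 7×18 integer matrix of rank 6; reducing to Smith normal form yields diagonal entries (1,1,1,1,1,1).

The boundary map ∂_2: C_2 → C_1 maps a triangle to the signed sum of its edges. For instance
  ∂bfg = fg − bg + bf,
  ∂acf = cf − af + ac.
This gives a 18×12 integer matrix of rank 12; reducing to Smith normal form yields diagonal entries (1,1,1,1,1,1,1,1,1,1,1,2).

Now H_k = ker ∂_k / im ∂_{k+1}, so:

  H_1: rank ker ∂_1 − rank ∂_2 = (18 − 6) − 12 = 0, and ∂_2 has invariant factor 2 > 1, so H_1 ≅ Z/2.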